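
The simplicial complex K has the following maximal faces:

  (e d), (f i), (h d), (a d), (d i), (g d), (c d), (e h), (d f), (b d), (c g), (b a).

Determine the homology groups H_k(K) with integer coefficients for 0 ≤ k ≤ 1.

H_0 ≅ Z,  H_1 ≅ Z^4.

Take the total order a < b < c < d < e < f < g < h < i on the vertex set. Then K (dimension 1) consists of the simplices:

  0-simplices (9): a, b, c, d, e, f, g, h, i
  1-simplices (12): ab, ad, bd, cd, cg, de, df, dg, dh, di, eh, fi

giving chain groups C_0 ≅ Z^9, C_1 ≅ Z^12.

Boundary ∂_1: C_1 → C_0 sends each edge [p,q] (with p < q) to q − p. For instance
  ∂ad = d − a.
The resulting 9×12 matrix has rank 8, and its Smith normal form has invariant factors (1,1,1,1,1,1,1,1).

Computing H_k = (kernel of ∂_k) / (image of ∂_{k+1}):

  H_0: rank C_0 − rank ∂_1 = 9 − 8 = 1, and the invariant factors of ∂_1 are all 1, so H_0 = Z.
  H_1: rank ker ∂_1 − rank ∂_2 = (12 − 8) − 0 = 4, and there is no ∂_2, so H_1 = Z^4.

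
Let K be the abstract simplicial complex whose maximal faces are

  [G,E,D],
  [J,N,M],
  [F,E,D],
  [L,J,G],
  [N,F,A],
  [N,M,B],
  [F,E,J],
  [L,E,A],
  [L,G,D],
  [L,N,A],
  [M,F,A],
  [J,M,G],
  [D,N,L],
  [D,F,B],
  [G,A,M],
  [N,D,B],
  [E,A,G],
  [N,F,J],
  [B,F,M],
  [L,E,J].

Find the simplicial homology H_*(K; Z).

H_0 ≅ Z,  H_1 ≅ Z ⊕ Z/2Z,  H_2 = 0.

Take the total order A < B < D < E < F < G < J < L < M < N on the vertex set. Then K (dimension 2) consists of the simplices:

  0-simplices (10): A, B, D, E, F, G, J, L, M, N
  1-simplices (30): AE, AF, AG, AL, AM, AN, BD, BF, BM, BN, DE, DF, DG, DL, DN, EF, EG, EJ, EL, FJ, FM, FN, GJ, GL, GM, JL, JM, JN, LN, MN
  2-simplices (20): AEG, AEL, AFM, AFN, AGM, ALN, BDF, BDN, BFM, BMN, DEF, DEG, DGL, DLN, EFJ, EJL, FJN, GJL, GJM, JMN

so the chain groups are C_0 ≅ Z^10, C_1 ≅ Z^30, C_2 ≅ Z^20.

The boundary map ∂_1: C_1 → C_0 is given by ∂[p,q] = [q] − [p]. For instance
  ∂DF = F − D.
The resulting 10×30 matrix has rank 9, and its Smith normal form has invariant factors (1,1,1,1,1,1,1,1,1).

The boundary map ∂_2: C_2 → C_1 maps a triangle to the signed sum of its edges. For instance
  ∂DEF = EF − DF + DE,
  ∂DEG = EG − DG + DE.
The resulting 30×20 matrix has rank 20, and its Smith normal form has invariant factors (1,1,1,1,1,1,1,1,1,1,1,1,1,1,1,1,1,1,1,2).

Now H_k = ker ∂_k / im ∂_{k+1}, so:

  H_0: rank C_0 − rank ∂_1 = 10 − 9 = 1, and the invariant factors of ∂_1 are all 1, so H_0 = Z.
  H_1: rank ker ∂_1 − rank ∂_2 = (30 − 9) − 20 = 1, and ∂_2 has invariant factor 2 > 1, so H_1 = Z ⊕ Z/2Z.
  H_2: rank ker ∂_2 − rank ∂_3 = (20 − 20) − 0 = 0, and there is no ∂_3, so H_2 = 0.

As a check, the Euler characteristic is 10 − 30 + 20 = 0, which agrees with 1 − 1 + 0 = 0.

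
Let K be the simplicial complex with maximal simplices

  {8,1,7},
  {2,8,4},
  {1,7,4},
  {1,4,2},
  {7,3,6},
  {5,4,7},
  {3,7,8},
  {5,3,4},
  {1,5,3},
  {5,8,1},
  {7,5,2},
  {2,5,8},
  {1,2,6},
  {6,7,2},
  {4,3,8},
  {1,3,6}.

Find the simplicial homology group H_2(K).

Take the total order 1 < 2 < 3 < 4 < 5 < 6 < 7 < 8 on the vertex set. Then K (dimension 2) consists of the simplices:

  0-simplices (8): [1], [2], [3], [4], [5], [6], [7], [8]
  1-simplices (24): (24 of them)
  2-simplices (16): [1,2,4], [1,2,6], [1,3,5], [1,3,6], [1,4,7], [1,5,8], [1,7,8], [2,4,8], [2,5,7], [2,5,8], [2,6,7], [3,4,5], [3,4,8], [3,6,7], [3,7,8], [4,5,7]

giving chain groups C_0 ≅ Z^8, C_1 ≅ Z^24, C_2 ≅ Z^16.

Boundary ∂_1: C_1 → C_0 sends each edge [p,q] (with p < q) to q − p. For instance
  ∂[1,5] = [5] − [1].
The 8×24 boundary matrix has rank 7 and Smith normal form diag(1,1,1,1,1,1,1).

∂_2: C_2 → C_1 maps a triangle to the signed sum of its edges. For instance
  ∂[1,5,8] = [5,8] − [1,8] + [1,5],
  ∂[3,4,8] = [4,8] − [3,8] + [3,4].
The 24×16 boundary matrix has rank 15 and Smith normal form diag(1,1,1,1,1,1,1,1,1,1,1,1,1,1,1).

Now H_k = ker ∂_k / im ∂_{k+1}, so:

  H_2: rank ker ∂_2 − rank ∂_3 = (16 − 15) − 0 = 1, and there is no ∂_3, so H_2 ≅ Z.

H_2 = Z.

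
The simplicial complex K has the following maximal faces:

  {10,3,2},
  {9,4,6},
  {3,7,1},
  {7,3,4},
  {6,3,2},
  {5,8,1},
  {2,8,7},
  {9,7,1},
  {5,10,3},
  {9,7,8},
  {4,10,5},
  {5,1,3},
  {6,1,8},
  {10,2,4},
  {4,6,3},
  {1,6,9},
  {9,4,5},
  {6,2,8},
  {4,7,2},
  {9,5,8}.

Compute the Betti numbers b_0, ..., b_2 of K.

b_0 = 1, b_1 = 1, b_2 = 0.

Order the vertices as 1 < 2 < 3 < 4 < 5 < 6 < 7 < 8 < 9 < 10. Listing each simplex with vertices in this order, K has dimension 2 with simplices:

  0-simplices (10): [1], [2], [3], [4], [5], [6], [7], [8], [9], [10]
  1-simplices (30): (30 of them)
  2-simplices (20): (20 of them)

giving chain groups C_0 ≅ Z^10, C_1 ≅ Z^30, C_2 ≅ Z^20.

Boundary ∂_1: C_1 → C_0 maps an edge to its endpoints' difference, ∂[p,q] = q − p. For instance
  ∂[1,3] = [3] − [1].
The 10×30 boundary matrix has rank 9 and Smith normal form diag(1,1,1,1,1,1,1,1,1).

Boundary ∂_2: C_2 → C_1 sends each 2-simplex [p,q,r] to [q,r] − [p,r] + [p,q]. For instance
  ∂[1,6,9] = [6,9] − [1,9] + [1,6],
  ∂[2,4,7] = [4,7] − [2,7] + [2,4].
As a 30×20 matrix over Z this has rank 20, with invariant factors (1,1,1,1,1,1,1,1,1,1,1,1,1,1,1,1,1,1,1,2).

Now H_k = ker ∂_k / im ∂_{k+1}, so:

  H_0: rank C_0 − rank ∂_1 = 10 − 9 = 1, and the invariant factors of ∂_1 are all 1, so H_0 = Z.
  H_1: rank ker ∂_1 − rank ∂_2 = (30 − 9) − 20 = 1, and ∂_2 has invariant factor 2 > 1, so H_1 = Z ⊕ Z/2.
  H_2: rank ker ∂_2 − rank ∂_3 = (20 − 20) − 0 = 0, and there is no ∂_3, so H_2 = 0.

Hence the Betti numbers are b_0 = 1, b_1 = 1, b_2 = 0.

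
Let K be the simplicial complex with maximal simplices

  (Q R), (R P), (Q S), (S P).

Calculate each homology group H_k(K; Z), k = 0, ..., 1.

H_0 = Z,  H_1 = Z.

Take the total order P < Q < R < S on the vertex set. Then K (dimension 1) consists of the simplices:

  0-simplices (4): P, Q, R, S
  1-simplices (4): PR, PS, QR, QS

so the chain groups are C_0 ≅ Z^4, C_1 ≅ Z^4.

∂_1: C_1 → C_0 is given by ∂[p,q] = [q] − [p].
The 4×4 boundary matrix has rank 3 and Smith normal form diag(1,1,1).

From H_k ≅ ker(∂_k) / im(∂_{k+1}) we obtain:

  H_0: rank C_0 − rank ∂_1 = 4 − 3 = 1, and the invariant factors of ∂_1 are all 1, so H_0 = Z.
  H_1: rank ker ∂_1 − rank ∂_2 = (4 − 3) − 0 = 1, and there is no ∂_2, so H_1 = Z.

(K is a triangulation of the circle S^1.)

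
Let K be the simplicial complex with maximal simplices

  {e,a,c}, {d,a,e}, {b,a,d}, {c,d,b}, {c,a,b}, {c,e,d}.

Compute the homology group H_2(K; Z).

Order the vertices as a < b < c < d < e. Listing each simplex with vertices in this order, K has dimension 2 with simplices:

  0-simplices (5): a, b, c, d, e
  1-simplices (9): ab, ac, ad, ae, bc, bd, cd, ce, de
  2-simplices (6): abc, abd, ace, ade, bcd, cde

so the chain groups are C_0 ≅ Z^5, C_1 ≅ Z^9, C_2 ≅ Z^6.

∂_1: C_1 → C_0 is given by ∂[p,q] = [q] − [p]. For instance
  ∂cd = d − c.
This gives a 5×9 integer matrix of rank 4; reducing to Smith normal form yields diagonal entries (1,1,1,1).

The boundary map ∂_2: C_2 → C_1 maps a triangle to the signed sum of its edges. For instance
  ∂abd = bd − ad + ab,
  ∂cde = de − ce + cd.
This gives a 9×6 integer matrix of rank 5; reducing to Smith normal form yields diagonal entries (1,1,1,1,1).

From H_k ≅ ker(∂_k) / im(∂_{k+1}) we obtain:

  H_2: rank ker ∂_2 − rank ∂_3 = (6 − 5) − 0 = 1, and there is no ∂_3, so H_2 ≅ Z.

(K is a triangulation of the 2-sphere S^2.)

H_2 ≅ Z.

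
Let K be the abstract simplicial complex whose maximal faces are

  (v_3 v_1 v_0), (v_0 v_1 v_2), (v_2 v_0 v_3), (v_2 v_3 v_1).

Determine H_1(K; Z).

H_1 = 0.

Take the total order v_0 < v_1 < v_2 < v_3 on the vertex set. Then K (dimension 2) consists of the simplices:

  0-simplices (4): [v_0], [v_1], [v_2], [v_3]
  1-simplices (6): [v_0,v_1], [v_0,v_2], [v_0,v_3], [v_1,v_2], [v_1,v_3], [v_2,v_3]
  2-simplices (4): [v_0,v_1,v_2], [v_0,v_1,v_3], [v_0,v_2,v_3], [v_1,v_2,v_3]

so the chain groups are C_0 ≅ Z^4, C_1 ≅ Z^6, C_2 ≅ Z^4.

∂_1: C_1 → C_0 maps an edge to its endpoints' difference, ∂[p,q] = q − p.
As a 4×6 matrix over Z this has rank 3, with invariant factors (1,1,1).

Boundary ∂_2: C_2 → C_1 maps a triangle to the signed sum of its edges. For instance
  ∂[v_0,v_2,v_3] = [v_2,v_3] − [v_0,v_3] + [v_0,v_2],
  ∂[v_1,v_2,v_3] = [v_2,v_3] − [v_1,v_3] + [v_1,v_2].
As a 6×4 matrix over Z this has rank 3, with invariant factors (1,1,1).

Now H_k = ker ∂_k / im ∂_{k+1}, so:

  H_1: rank ker ∂_1 − rank ∂_2 = (6 − 3) − 3 = 0, and the invariant factors of ∂_2 are all 1, so H_1 = 0.

(K is a triangulation of the 2-sphere S^2.)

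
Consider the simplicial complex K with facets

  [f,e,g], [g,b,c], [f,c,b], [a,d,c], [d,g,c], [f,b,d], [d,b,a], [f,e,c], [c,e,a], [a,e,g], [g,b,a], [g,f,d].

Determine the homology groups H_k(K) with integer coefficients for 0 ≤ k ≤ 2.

Order the vertices as a < b < c < d < e < f < g. Listing each simplex with vertices in this order, K has dimension 2 with simplices:

  0-simplices (7): a, b, c, d, e, f, g
  1-simplices (18): ab, ac, ad, ae, ag, bc, bd, bf, bg, cd, ce, cf, cg, df, dg, ef, eg, fg
  2-simplices (12): abd, abg, acd, ace, aeg, bcf, bcg, bdf, cdg, cef, dfg, efg

Hence C_0 ≅ Z^7, C_1 ≅ Z^18, C_2 ≅ Z^12.

The boundary map ∂_1: C_1 → C_0 maps an edge to its endpoints' difference, ∂[p,q] = q − p.
The 7×18 boundary matrix has rank 6 and Smith normal form diag(1,1,1,1,1,1).

Boundary ∂_2: C_2 → C_1 acts by ∂[p,q,r] = [q,r] − [p,r] + [p,q]. For instance
  ∂cef = ef − cf + ce,
  ∂bdf = df − bf + bd.
This gives a 18×12 integer matrix of rank 12; reducing to Smith normal form yields diagonal entries (1,1,1,1,1,1,1,1,1,1,1,2).

Now H_k = ker ∂_k / im ∂_{k+1}, so:

  H_0: rank C_0 − rank ∂_1 = 7 − 6 = 1, and the invariant factors of ∂_1 are all 1, so H_0 ≅ Z.
  H_1: rank ker ∂_1 − rank ∂_2 = (18 − 6) − 12 = 0, and ∂_2 has invariant factor 2 > 1, so H_1 ≅ Z/2Z.
  H_2: rank ker ∂_2 − rank ∂_3 = (12 − 12) − 0 = 0, and there is no ∂_3, so H_2 ≅ 0.

As a check, the Euler characteristic is 7 − 18 + 12 = 1, which agrees with 1 − 0 + 0 = 1.

H_0 ≅ Z,  H_1 ≅ Z/2Z,  H_2 = 0.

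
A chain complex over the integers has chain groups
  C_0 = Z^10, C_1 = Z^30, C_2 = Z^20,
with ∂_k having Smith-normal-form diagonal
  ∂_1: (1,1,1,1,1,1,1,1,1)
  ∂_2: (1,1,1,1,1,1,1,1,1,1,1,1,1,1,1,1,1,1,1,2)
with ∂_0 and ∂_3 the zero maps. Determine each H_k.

H_0: b_0 = 10 − 0 − 9 = 1; torsion from ∂_1 factors > 1: none. So H_0 ≅ Z.
H_1: b_1 = 30 − 9 − 20 = 1; torsion from ∂_2 factors > 1: [2]. So H_1 ≅ Z × Z/2.
H_2: b_2 = 20 − 20 − 0 = 0; torsion from ∂_3 factors > 1: none. So H_2 ≅ 0.

H_0 ≅ Z,  H_1 ≅ Z × Z/2,  H_2 = 0.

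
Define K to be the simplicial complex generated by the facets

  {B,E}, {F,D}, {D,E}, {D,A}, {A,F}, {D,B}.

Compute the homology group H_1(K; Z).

Order the vertices as A < B < D < E < F. Listing each simplex with vertices in this order, K has dimension 1 with simplices:

  0-simplices (5): A, B, D, E, F
  1-simplices (6): AD, AF, BD, BE, DE, DF

so the chain groups are C_0 ≅ Z^5, C_1 ≅ Z^6.

∂_1: C_1 → C_0 sends each edge [p,q] (with p < q) to q − p.
As a 5×6 matrix over Z this has rank 4, with invariant factors (1,1,1,1).

From H_k ≅ ker(∂_k) / im(∂_{k+1}) we obtain:

  H_1: rank ker ∂_1 − rank ∂_2 = (6 − 4) − 0 = 2, and there is no ∂_2, so H_1 = Z^2.

H_1 ≅ Z^2.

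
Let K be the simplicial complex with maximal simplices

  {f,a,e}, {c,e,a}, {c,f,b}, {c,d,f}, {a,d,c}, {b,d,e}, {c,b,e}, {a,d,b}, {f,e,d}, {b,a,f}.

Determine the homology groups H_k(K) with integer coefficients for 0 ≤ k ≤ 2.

K has 6 vertices, 15 edges, 10 triangles.
rank ∂_0 = 0, rank ∂_1 = 5 ⇒ b_0 = 6 − 0 − 5 = 1; all invariant factors of ∂_1 are 1 so no torsion. So H_0 = Z.
rank ∂_1 = 5, rank ∂_2 = 10 ⇒ b_1 = 15 − 5 − 10 = 0; ∂_2 has invariant factor(s) [2] giving torsion. So H_1 = Z/2Z.
rank ∂_2 = 10, rank ∂_3 = 0 ⇒ b_2 = 10 − 10 − 0 = 0. So H_2 = 0.

H_0 ≅ Z,  H_1 ≅ Z/2Z,  H_2 = 0.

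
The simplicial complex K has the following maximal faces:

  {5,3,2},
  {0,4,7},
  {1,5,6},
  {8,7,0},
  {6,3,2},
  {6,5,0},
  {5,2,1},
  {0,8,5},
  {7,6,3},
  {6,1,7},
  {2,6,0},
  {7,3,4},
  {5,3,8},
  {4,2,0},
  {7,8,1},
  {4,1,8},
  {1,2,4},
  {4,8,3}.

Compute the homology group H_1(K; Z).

H_1 ≅ Z ⊕ Z/2.

Take the total order 0 < 1 < 2 < 3 < 4 < 5 < 6 < 7 < 8 on the vertex set. Then K (dimension 2) consists of the simplices:

  0-simplices (9): [0], [1], [2], [3], [4], [5], [6], [7], [8]
  1-simplices (27): (27 of them)
  2-simplices (18): [0,2,4], [0,2,6], [0,4,7], [0,5,6], [0,5,8], [0,7,8], [1,2,4], [1,2,5], [1,4,8], [1,5,6], [1,6,7], [1,7,8], [2,3,5], [2,3,6], [3,4,7], [3,4,8], [3,5,8], [3,6,7]

so the chain groups are C_0 ≅ Z^9, C_1 ≅ Z^27, C_2 ≅ Z^18.

Boundary ∂_1: C_1 → C_0 sends each edge [p,q] (with p < q) to q − p.
The resulting 9×27 matrix has rank 8, and its Smith normal form has invariant factors (1,1,1,1,1,1,1,1).

∂_2: C_2 → C_1 acts by ∂[p,q,r] = [q,r] − [p,r] + [p,q]. For instance
  ∂[3,5,8] = [5,8] − [3,8] + [3,5],
  ∂[1,2,4] = [2,4] − [1,4] + [1,2].
This gives a 27×18 integer matrix of rank 18; reducing to Smith normal form yields diagonal entries (1,1,1,1,1,1,1,1,1,1,1,1,1,1,1,1,1,2).

Computing H_k = (kernel of ∂_k) / (image of ∂_{k+1}):

  H_1: rank ker ∂_1 − rank ∂_2 = (27 − 8) − 18 = 1, and ∂_2 has invariant factor 2 > 1, so H_1 ≅ Z ⊕ Z/2.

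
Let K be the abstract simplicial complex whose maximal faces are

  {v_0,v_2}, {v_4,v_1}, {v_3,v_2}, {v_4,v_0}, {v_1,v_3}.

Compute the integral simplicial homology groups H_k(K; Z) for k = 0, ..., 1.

Take the total order v_0 < v_1 < v_2 < v_3 < v_4 on the vertex set. Then K (dimension 1) consists of the simplices:

  0-simplices (5): [v_0], [v_1], [v_2], [v_3], [v_4]
  1-simplices (5): [v_0,v_2], [v_0,v_4], [v_1,v_3], [v_1,v_4], [v_2,v_3]

giving chain groups C_0 ≅ Z^5, C_1 ≅ Z^5.

The boundary map ∂_1: C_1 → C_0 maps an edge to its endpoints' difference, ∂[p,q] = q − p. For instance
  ∂[v_1,v_4] = [v_4] − [v_1].
The resulting 5×5 matrix has rank 4, and its Smith normal form has invariant factors (1,1,1,1).

Computing H_k = (kernel of ∂_k) / (image of ∂_{k+1}):

  H_0: rank C_0 − rank ∂_1 = 5 − 4 = 1, and the invariant factors of ∂_1 are all 1, so H_0 = Z.
  H_1: rank ker ∂_1 − rank ∂_2 = (5 − 4) − 0 = 1, and there is no ∂_2, so H_1 = Z.

As a check, the Euler characteristic is 5 − 5 = 0, which agrees with 1 − 1 = 0.

H_0 = Z,  H_1 = Z.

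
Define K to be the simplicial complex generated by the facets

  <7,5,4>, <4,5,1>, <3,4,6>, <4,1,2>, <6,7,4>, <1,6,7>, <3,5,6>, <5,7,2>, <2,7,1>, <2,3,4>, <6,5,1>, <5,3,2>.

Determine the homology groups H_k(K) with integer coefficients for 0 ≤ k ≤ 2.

Order the vertices as 1 < 2 < 3 < 4 < 5 < 6 < 7. Listing each simplex with vertices in this order, K has dimension 2 with simplices:

  0-simplices (7): [1], [2], [3], [4], [5], [6], [7]
  1-simplices (18): [1,2], [1,4], [1,5], [1,6], [1,7], [2,3], [2,4], [2,5], [2,7], [3,4], [3,5], [3,6], [4,5], [4,6], [4,7], [5,6], [5,7], [6,7]
  2-simplices (12): [1,2,4], [1,2,7], [1,4,5], [1,5,6], [1,6,7], [2,3,4], [2,3,5], [2,5,7], [3,4,6], [3,5,6], [4,5,7], [4,6,7]

giving chain groups C_0 ≅ Z^7, C_1 ≅ Z^18, C_2 ≅ Z^12.

∂_1: C_1 → C_0 maps an edge to its endpoints' difference, ∂[p,q] = q − p. For instance
  ∂[2,5] = [5] − [2].
This gives a 7×18 integer matrix of rank 6; reducing to Smith normal form yields diagonal entries (1,1,1,1,1,1).

∂_2: C_2 → C_1 maps a triangle to the signed sum of its edges. For instance
  ∂[2,3,5] = [3,5] − [2,5] + [2,3],
  ∂[2,5,7] = [5,7] − [2,7] + [2,5].
This gives a 18×12 integer matrix of rank 12; reducing to Smith normal form yields diagonal entries (1,1,1,1,1,1,1,1,1,1,1,2).

Now H_k = ker ∂_k / im ∂_{k+1}, so:

  H_0: rank C_0 − rank ∂_1 = 7 − 6 = 1, and the invariant factors of ∂_1 are all 1, so H_0 = Z.
  H_1: rank ker ∂_1 − rank ∂_2 = (18 − 6) − 12 = 0, and ∂_2 has invariant factor 2 > 1, so H_1 = Z/2Z.
  H_2: rank ker ∂_2 − rank ∂_3 = (12 − 12) − 0 = 0, and there is no ∂_3, so H_2 = 0.

As a check, the Euler characteristic is 7 − 18 + 12 = 1, which agrees with 1 − 0 + 0 = 1.
(K is a triangulation of the real projective plane RP^2.)

H_0 ≅ Z,  H_1 ≅ Z/2Z,  H_2 = 0.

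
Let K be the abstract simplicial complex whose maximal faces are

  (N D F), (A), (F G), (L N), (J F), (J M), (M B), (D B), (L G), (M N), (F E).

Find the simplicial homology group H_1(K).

H_1 ≅ Z^3.

Order the vertices as A < B < D < E < F < G < J < L < M < N. Listing each simplex with vertices in this order, K has dimension 2 with simplices:

  0-simplices (10): A, B, D, E, F, G, J, L, M, N
  1-simplices (12): BD, BM, DF, DN, EF, FG, FJ, FN, GL, JM, LN, MN
  2-simplices (1): DFN

giving chain groups C_0 ≅ Z^10, C_1 ≅ Z^12, C_2 ≅ Z^1.

∂_1: C_1 → C_0 is given by ∂[p,q] = [q] − [p]. For instance
  ∂FN = N − F.
The resulting 10×12 matrix has rank 8, and its Smith normal form has invariant factors (1,1,1,1,1,1,1,1).

Boundary ∂_2: C_2 → C_1 maps a triangle to the signed sum of its edges. For instance
  ∂DFN = FN − DN + DF.
As a 12×1 matrix over Z this has rank 1, with invariant factors (1).

From H_k ≅ ker(∂_k) / im(∂_{k+1}) we obtain:

  H_1: rank ker ∂_1 − rank ∂_2 = (12 − 8) − 1 = 3, and the invariant factors of ∂_2 are all 1, so H_1 ≅ Z^3.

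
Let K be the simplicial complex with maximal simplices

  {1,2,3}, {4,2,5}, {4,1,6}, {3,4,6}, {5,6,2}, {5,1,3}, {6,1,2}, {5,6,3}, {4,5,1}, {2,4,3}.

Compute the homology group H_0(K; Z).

Take the total order 1 < 2 < 3 < 4 < 5 < 6 on the vertex set. Then K (dimension 2) consists of the simplices:

  0-simplices (6): [1], [2], [3], [4], [5], [6]
  1-simplices (15): [1,2], [1,3], [1,4], [1,5], [1,6], [2,3], [2,4], [2,5], [2,6], [3,4], [3,5], [3,6], [4,5], [4,6], [5,6]
  2-simplices (10): [1,2,3], [1,2,6], [1,3,5], [1,4,5], [1,4,6], [2,3,4], [2,4,5], [2,5,6], [3,4,6], [3,5,6]

Hence C_0 ≅ Z^6, C_1 ≅ Z^15, C_2 ≅ Z^10.

The boundary map ∂_1: C_1 → C_0 sends each edge [p,q] (with p < q) to q − p. For instance
  ∂[2,3] = [3] − [2].
The resulting 6×15 matrix has rank 5, and its Smith normal form has invariant factors (1,1,1,1,1).

∂_2: C_2 → C_1 maps a triangle to the signed sum of its edges. For instance
  ∂[2,3,4] = [3,4] − [2,4] + [2,3],
  ∂[3,4,6] = [4,6] − [3,6] + [3,4].
The resulting 15×10 matrix has rank 10, and its Smith normal form has invariant factors (1,1,1,1,1,1,1,1,1,2).

From H_k ≅ ker(∂_k) / im(∂_{k+1}) we obtain:

  H_0: rank C_0 − rank ∂_1 = 6 − 5 = 1, and the invariant factors of ∂_1 are all 1, so H_0 = Z.

(K is a triangulation of the real projective plane RP^2.)

H_0 ≅ Z.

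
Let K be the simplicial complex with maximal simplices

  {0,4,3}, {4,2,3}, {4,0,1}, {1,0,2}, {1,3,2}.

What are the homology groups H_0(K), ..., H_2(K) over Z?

K has 5 vertices, 10 edges, 5 triangles.
rank ∂_0 = 0, rank ∂_1 = 4 ⇒ b_0 = 5 − 0 − 4 = 1; all invariant factors of ∂_1 are 1 so no torsion. So H_0 ≅ Z.
rank ∂_1 = 4, rank ∂_2 = 5 ⇒ b_1 = 10 − 4 − 5 = 1; all invariant factors of ∂_2 are 1 so no torsion. So H_1 ≅ Z.
rank ∂_2 = 5, rank ∂_3 = 0 ⇒ b_2 = 5 − 5 − 0 = 0. So H_2 ≅ 0.

H_0 ≅ Z,  H_1 ≅ Z,  H_2 = 0.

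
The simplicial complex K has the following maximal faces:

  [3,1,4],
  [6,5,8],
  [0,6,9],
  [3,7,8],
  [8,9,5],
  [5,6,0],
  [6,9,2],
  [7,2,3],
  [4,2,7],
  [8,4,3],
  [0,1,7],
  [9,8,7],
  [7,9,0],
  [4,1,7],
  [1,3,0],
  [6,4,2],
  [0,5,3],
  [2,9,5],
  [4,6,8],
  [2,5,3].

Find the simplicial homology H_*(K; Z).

Order the vertices as 0 < 1 < 2 < 3 < 4 < 5 < 6 < 7 < 8 < 9. Listing each simplex with vertices in this order, K has dimension 2 with simplices:

  0-simplices (10): [0], [1], [2], [3], [4], [5], [6], [7], [8], [9]
  1-simplices (30): (30 of them)
  2-simplices (20): (20 of them)

so the chain groups are C_0 ≅ Z^10, C_1 ≅ Z^30, C_2 ≅ Z^20.

Boundary ∂_1: C_1 → C_0 maps an edge to its endpoints' difference, ∂[p,q] = q − p.
This gives a 10×30 integer matrix of rank 9; reducing to Smith normal form yields diagonal entries (1,1,1,1,1,1,1,1,1).

The boundary map ∂_2: C_2 → C_1 maps a triangle to the signed sum of its edges. For instance
  ∂[0,1,7] = [1,7] − [0,7] + [0,1],
  ∂[3,7,8] = [7,8] − [3,8] + [3,7].
This gives a 30×20 integer matrix of rank 20; reducing to Smith normal form yields diagonal entries (1,1,1,1,1,1,1,1,1,1,1,1,1,1,1,1,1,1,1,2).

Computing H_k = (kernel of ∂_k) / (image of ∂_{k+1}):

  H_0: rank C_0 − rank ∂_1 = 10 − 9 = 1, and the invariant factors of ∂_1 are all 1, so H_0 = Z.
  H_1: rank ker ∂_1 − rank ∂_2 = (30 − 9) − 20 = 1, and ∂_2 has invariant factor 2 > 1, so H_1 = Z ⊕ Z_2.
  H_2: rank ker ∂_2 − rank ∂_3 = (20 − 20) − 0 = 0, and there is no ∂_3, so H_2 = 0.

As a check, the Euler characteristic is 10 − 30 + 20 = 0, which agrees with 1 − 1 + 0 = 0.
(K is a triangulation of the Klein bottle.)

H_0 ≅ Z,  H_1 ≅ Z ⊕ Z_2,  H_2 = 0.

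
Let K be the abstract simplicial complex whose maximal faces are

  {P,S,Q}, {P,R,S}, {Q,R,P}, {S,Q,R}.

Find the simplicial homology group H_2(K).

Order the vertices as P < Q < R < S. Listing each simplex with vertices in this order, K has dimension 2 with simplices:

  0-simplices (4): P, Q, R, S
  1-simplices (6): PQ, PR, PS, QR, QS, RS
  2-simplices (4): PQR, PQS, PRS, QRS

giving chain groups C_0 ≅ Z^4, C_1 ≅ Z^6, C_2 ≅ Z^4.

The boundary map ∂_1: C_1 → C_0 is given by ∂[p,q] = [q] − [p].
The resulting 4×6 matrix has rank 3, and its Smith normal form has invariant factors (1,1,1).

The boundary map ∂_2: C_2 → C_1 sends each 2-simplex [p,q,r] to [q,r] − [p,r] + [p,q]. For instance
  ∂PQR = QR − PR + PQ,
  ∂QRS = RS − QS + QR.
The 6×4 boundary matrix has rank 3 and Smith normal form diag(1,1,1).

From H_k ≅ ker(∂_k) / im(∂_{k+1}) we obtain:

  H_2: rank ker ∂_2 − rank ∂_3 = (4 − 3) − 0 = 1, and there is no ∂_3, so H_2 ≅ Z.

H_2 = Z.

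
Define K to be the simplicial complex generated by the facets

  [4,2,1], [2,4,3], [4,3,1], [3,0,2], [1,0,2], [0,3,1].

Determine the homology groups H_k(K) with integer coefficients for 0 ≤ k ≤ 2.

H_0 ≅ Z,  H_1 = 0,  H_2 ≅ Z.

We work with the vertex ordering 0 < 1 < 2 < 3 < 4. The simplices of K, each written with vertices in increasing order, are:

  0-simplices (5): [0], [1], [2], [3], [4]
  1-simplices (9): [0,1], [0,2], [0,3], [1,2], [1,3], [1,4], [2,3], [2,4], [3,4]
  2-simplices (6): [0,1,2], [0,1,3], [0,2,3], [1,2,4], [1,3,4], [2,3,4]

giving chain groups C_0 ≅ Z^5, C_1 ≅ Z^9, C_2 ≅ Z^6.

The boundary map ∂_1: C_1 → C_0 maps an edge to its endpoints' difference, ∂[p,q] = q − p.
As a 5×9 matrix over Z this has rank 4, with invariant factors (1,1,1,1).

Boundary ∂_2: C_2 → C_1 acts by ∂[p,q,r] = [q,r] − [p,r] + [p,q]. For instance
  ∂[1,3,4] = [3,4] − [1,4] + [1,3],
  ∂[0,1,2] = [1,2] − [0,2] + [0,1].
The resulting 9×6 matrix has rank 5, and its Smith normal form has invariant factors (1,1,1,1,1).

Computing H_k = (kernel of ∂_k) / (image of ∂_{k+1}):

  H_0: rank C_0 − rank ∂_1 = 5 − 4 = 1, and the invariant factors of ∂_1 are all 1, so H_0 ≅ Z.
  H_1: rank ker ∂_1 − rank ∂_2 = (9 − 4) − 5 = 0, and the invariant factors of ∂_2 are all 1, so H_1 ≅ 0.
  H_2: rank ker ∂_2 − rank ∂_3 = (6 − 5) − 0 = 1, and there is no ∂_3, so H_2 ≅ Z.

(K is a triangulation of the 2-sphere S^2.)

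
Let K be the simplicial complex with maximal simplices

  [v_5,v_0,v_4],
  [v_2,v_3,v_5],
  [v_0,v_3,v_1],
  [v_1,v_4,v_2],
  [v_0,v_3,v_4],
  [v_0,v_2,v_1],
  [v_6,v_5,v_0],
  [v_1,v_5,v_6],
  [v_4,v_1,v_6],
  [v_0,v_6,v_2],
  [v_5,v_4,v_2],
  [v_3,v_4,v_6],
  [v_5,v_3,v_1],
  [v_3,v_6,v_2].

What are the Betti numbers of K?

b_0 = 1, b_1 = 2, b_2 = 1.

Take the total order v_0 < v_1 < v_2 < v_3 < v_4 < v_5 < v_6 on the vertex set. Then K (dimension 2) consists of the simplices:

  0-simplices (7): [v_0], [v_1], [v_2], [v_3], [v_4], [v_5], [v_6]
  1-simplices (21): (21 of them)
  2-simplices (14): (14 of them)

so the chain groups are C_0 ≅ Z^7, C_1 ≅ Z^21, C_2 ≅ Z^14.

Boundary ∂_1: C_1 → C_0 maps an edge to its endpoints' difference, ∂[p,q] = q − p.
The resulting 7×21 matrix has rank 6, and its Smith normal form has invariant factors (1,1,1,1,1,1).

∂_2: C_2 → C_1 sends each 2-simplex [p,q,r] to [q,r] − [p,r] + [p,q]. For instance
  ∂[v_0,v_2,v_6] = [v_2,v_6] − [v_0,v_6] + [v_0,v_2],
  ∂[v_0,v_1,v_3] = [v_1,v_3] − [v_0,v_3] + [v_0,v_1].
As a 21×14 matrix over Z this has rank 13, with invariant factors (1,1,1,1,1,1,1,1,1,1,1,1,1).

From H_k ≅ ker(∂_k) / im(∂_{k+1}) we obtain:

  H_0: rank C_0 − rank ∂_1 = 7 − 6 = 1, and the invariant factors of ∂_1 are all 1, so H_0 ≅ Z.
  H_1: rank ker ∂_1 − rank ∂_2 = (21 − 6) − 13 = 2, and the invariant factors of ∂_2 are all 1, so H_1 ≅ Z^2.
  H_2: rank ker ∂_2 − rank ∂_3 = (14 − 13) − 0 = 1, and there is no ∂_3, so H_2 ≅ Z.

As a check, the Euler characteristic is 7 − 21 + 14 = 0, which agrees with 1 − 2 + 1 = 0.

Hence the Betti numbers are b_0 = 1, b_1 = 2, b_2 = 1.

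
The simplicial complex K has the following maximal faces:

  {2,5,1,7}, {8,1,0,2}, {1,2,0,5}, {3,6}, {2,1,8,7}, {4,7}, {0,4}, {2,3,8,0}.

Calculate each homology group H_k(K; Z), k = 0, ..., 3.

H_0 = Z,  H_1 = Z,  H_2 = 0,  H_3 = 0.

Fix the vertex order 0 < 1 < 2 < 3 < 4 < 5 < 6 < 7 < 8 and write every simplex with vertices in increasing order. Then dim K = 3 and the simplices of K are:

  0-simplices (9): [0], [1], [2], [3], [4], [5], [6], [7], [8]
  1-simplices (19): [0,1], [0,2], [0,3], [0,4], [0,5], [0,8], [1,2], [1,5], [1,7], [1,8], [2,3], [2,5], [2,7], [2,8], [3,6], [3,8], [4,7], [5,7], [7,8]
  2-simplices (15): [0,1,2], [0,1,5], [0,1,8], [0,2,3], [0,2,5], [0,2,8], [0,3,8], [1,2,5], [1,2,7], [1,2,8], [1,5,7], [1,7,8], [2,3,8], [2,5,7], [2,7,8]
  3-simplices (5): [0,1,2,5], [0,1,2,8], [0,2,3,8], [1,2,5,7], [1,2,7,8]

Hence C_0 ≅ Z^9, C_1 ≅ Z^19, C_2 ≅ Z^15, C_3 ≅ Z^5.

Boundary ∂_1: C_1 → C_0 is given by ∂[p,q] = [q] − [p].
The 9×19 boundary matrix has rank 8 and Smith normal form diag(1,1,1,1,1,1,1,1).

∂_2: C_2 → C_1 sends each 2-simplex [p,q,r] to [q,r] − [p,r] + [p,q]. For instance
  ∂[1,7,8] = [7,8] − [1,8] + [1,7],
  ∂[0,2,8] = [2,8] − [0,8] + [0,2].
This gives a 19×15 integer matrix of rank 10; reducing to Smith normal form yields diagonal entries (1,1,1,1,1,1,1,1,1,1).

∂_3: C_3 → C_2 sends each 3-simplex σ to the alternating sum Σ_i (−1)^i (σ with its i-th vertex removed). For instance
  ∂[0,1,2,8] = [1,2,8] − [0,2,8] + [0,1,8] − [0,1,2],
  ∂[0,2,3,8] = [2,3,8] − [0,3,8] + [0,2,8] − [0,2,3].
The 15×5 boundary matrix has rank 5 and Smith normal form diag(1,1,1,1,1).

Now H_k = ker ∂_k / im ∂_{k+1}, so:

  H_0: rank C_0 − rank ∂_1 = 9 − 8 = 1, and the invariant factors of ∂_1 are all 1, so H_0 = Z.
  H_1: rank ker ∂_1 − rank ∂_2 = (19 − 8) − 10 = 1, and the invariant factors of ∂_2 are all 1, so H_1 = Z.
  H_2: rank ker ∂_2 − rank ∂_3 = (15 − 10) − 5 = 0, and the invariant factors of ∂_3 are all 1, so H_2 = 0.
  H_3: rank ker ∂_3 − rank ∂_4 = (5 − 5) − 0 = 0, and there is no ∂_4, so H_3 = 0.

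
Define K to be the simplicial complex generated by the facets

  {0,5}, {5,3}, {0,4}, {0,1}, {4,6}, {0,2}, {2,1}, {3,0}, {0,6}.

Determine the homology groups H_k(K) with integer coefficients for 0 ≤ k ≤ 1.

H_0 = Z,  H_1 = Z^3.

Take the total order 0 < 1 < 2 < 3 < 4 < 5 < 6 on the vertex set. Then K (dimension 1) consists of the simplices:

  0-simplices (7): [0], [1], [2], [3], [4], [5], [6]
  1-simplices (9): [0,1], [0,2], [0,3], [0,4], [0,5], [0,6], [1,2], [3,5], [4,6]

giving chain groups C_0 ≅ Z^7, C_1 ≅ Z^9.

∂_1: C_1 → C_0 is given by ∂[p,q] = [q] − [p].
The 7×9 boundary matrix has rank 6 and Smith normal form diag(1,1,1,1,1,1).

From H_k ≅ ker(∂_k) / im(∂_{k+1}) we obtain:

  H_0: rank C_0 − rank ∂_1 = 7 − 6 = 1, and the invariant factors of ∂_1 are all 1, so H_0 ≅ Z.
  H_1: rank ker ∂_1 − rank ∂_2 = (9 − 6) − 0 = 3, and there is no ∂_2, so H_1 ≅ Z^3.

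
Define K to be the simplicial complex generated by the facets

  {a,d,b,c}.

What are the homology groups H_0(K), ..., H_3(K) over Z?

Order the vertices as a < b < c < d. Listing each simplex with vertices in this order, K has dimension 3 with simplices:

  0-simplices (4): a, b, c, d
  1-simplices (6): ab, ac, ad, bc, bd, cd
  2-simplices (4): abc, abd, acd, bcd
  3-simplices (1): abcd

Hence C_0 ≅ Z^4, C_1 ≅ Z^6, C_2 ≅ Z^4, C_3 ≅ Z^1.

Boundary ∂_1: C_1 → C_0 sends each edge [p,q] (with p < q) to q − p.
The resulting 4×6 matrix has rank 3, and its Smith normal form has invariant factors (1,1,1).

Boundary ∂_2: C_2 → C_1 sends each 2-simplex [p,q,r] to [q,r] − [p,r] + [p,q]. For instance
  ∂acd = cd − ad + ac,
  ∂abc = bc − ac + ab.
The 6×4 boundary matrix has rank 3 and Smith normal form diag(1,1,1).

The boundary map ∂_3: C_3 → C_2 sends each 3-simplex σ to the alternating sum Σ_i (−1)^i (σ with its i-th vertex removed). For instance
  ∂abcd = bcd − acd + abd − abc.
As a 4×1 matrix over Z this has rank 1, with invariant factors (1).

From H_k ≅ ker(∂_k) / im(∂_{k+1}) we obtain:

  H_0: rank C_0 − rank ∂_1 = 4 − 3 = 1, and the invariant factors of ∂_1 are all 1, so H_0 ≅ Z.
  H_1: rank ker ∂_1 − rank ∂_2 = (6 − 3) − 3 = 0, and the invariant factors of ∂_2 are all 1, so H_1 ≅ 0.
  H_2: rank ker ∂_2 − rank ∂_3 = (4 − 3) − 1 = 0, and the invariant factors of ∂_3 are all 1, so H_2 ≅ 0.
  H_3: rank ker ∂_3 − rank ∂_4 = (1 − 1) − 0 = 0, and there is no ∂_4, so H_3 ≅ 0.

As a check, the Euler characteristic is 4 − 6 + 4 − 1 = 1, which agrees with 1 − 0 + 0 − 0 = 1.
(K is a triangulation of the 3-simplex.)

H_0 = Z,  H_1 = 0,  H_2 = 0,  H_3 = 0.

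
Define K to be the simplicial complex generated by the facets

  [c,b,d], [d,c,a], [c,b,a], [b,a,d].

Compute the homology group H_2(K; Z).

H_2 ≅ Z.

K has 4 vertices, 6 edges, 4 triangles.
rank ∂_2 = 3, rank ∂_3 = 0 ⇒ b_2 = 4 − 3 − 0 = 1. So H_2 ≅ Z.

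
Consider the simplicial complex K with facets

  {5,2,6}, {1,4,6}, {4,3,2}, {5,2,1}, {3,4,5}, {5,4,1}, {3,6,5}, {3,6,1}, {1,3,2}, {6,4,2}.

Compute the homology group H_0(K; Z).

H_0 ≅ Z.

Fix the vertex order 1 < 2 < 3 < 4 < 5 < 6 and write every simplex with vertices in increasing order. Then dim K = 2 and the simplices of K are:

  0-simplices (6): [1], [2], [3], [4], [5], [6]
  1-simplices (15): [1,2], [1,3], [1,4], [1,5], [1,6], [2,3], [2,4], [2,5], [2,6], [3,4], [3,5], [3,6], [4,5], [4,6], [5,6]
  2-simplices (10): [1,2,3], [1,2,5], [1,3,6], [1,4,5], [1,4,6], [2,3,4], [2,4,6], [2,5,6], [3,4,5], [3,5,6]

Hence C_0 ≅ Z^6, C_1 ≅ Z^15, C_2 ≅ Z^10.

∂_1: C_1 → C_0 sends each edge [p,q] (with p < q) to q − p. For instance
  ∂[3,4] = [4] − [3].
The resulting 6×15 matrix has rank 5, and its Smith normal form has invariant factors (1,1,1,1,1).

∂_2: C_2 → C_1 maps a triangle to the signed sum of its edges. For instance
  ∂[3,4,5] = [4,5] − [3,5] + [3,4],
  ∂[1,2,3] = [2,3] − [1,3] + [1,2].
This gives a 15×10 integer matrix of rank 10; reducing to Smith normal form yields diagonal entries (1,1,1,1,1,1,1,1,1,2).

From H_k ≅ ker(∂_k) / im(∂_{k+1}) we obtain:

  H_0: rank C_0 − rank ∂_1 = 6 − 5 = 1, and the invariant factors of ∂_1 are all 1, so H_0 ≅ Z.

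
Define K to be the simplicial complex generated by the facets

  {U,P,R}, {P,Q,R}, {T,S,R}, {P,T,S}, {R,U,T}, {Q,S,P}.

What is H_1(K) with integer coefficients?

We work with the vertex ordering P < Q < R < S < T < U. The simplices of K, each written with vertices in increasing order, are:

  0-simplices (6): P, Q, R, S, T, U
  1-simplices (12): PQ, PR, PS, PT, PU, QR, QS, RS, RT, RU, ST, TU
  2-simplices (6): PQR, PQS, PRU, PST, RST, RTU

so the chain groups are C_0 ≅ Z^6, C_1 ≅ Z^12, C_2 ≅ Z^6.

∂_1: C_1 → C_0 is given by ∂[p,q] = [q] − [p]. For instance
  ∂PQ = Q − P.
The resulting 6×12 matrix has rank 5, and its Smith normal form has invariant factors (1,1,1,1,1).

Boundary ∂_2: C_2 → C_1 acts by ∂[p,q,r] = [q,r] − [p,r] + [p,q]. For instance
  ∂PRU = RU − PU + PR,
  ∂PQR = QR − PR + PQ.
This gives a 12×6 integer matrix of rank 6; reducing to Smith normal form yields diagonal entries (1,1,1,1,1,1).

Reading off H_k = ker ∂_k / im ∂_{k+1}:

  H_1: rank ker ∂_1 − rank ∂_2 = (12 − 5) − 6 = 1, and the invariant factors of ∂_2 are all 1, so H_1 ≅ Z.

H_1 ≅ Z.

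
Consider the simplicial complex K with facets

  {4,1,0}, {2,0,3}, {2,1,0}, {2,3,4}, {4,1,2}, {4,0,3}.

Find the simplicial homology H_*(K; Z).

H_0 ≅ Z,  H_1 = 0,  H_2 ≅ Z.

We work with the vertex ordering 0 < 1 < 2 < 3 < 4. The simplices of K, each written with vertices in increasing order, are:

  0-simplices (5): [0], [1], [2], [3], [4]
  1-simplices (9): [0,1], [0,2], [0,3], [0,4], [1,2], [1,4], [2,3], [2,4], [3,4]
  2-simplices (6): [0,1,2], [0,1,4], [0,2,3], [0,3,4], [1,2,4], [2,3,4]

Hence C_0 ≅ Z^5, C_1 ≅ Z^9, C_2 ≅ Z^6.

∂_1: C_1 → C_0 maps an edge to its endpoints' difference, ∂[p,q] = q − p. For instance
  ∂[0,3] = [3] − [0].
As a 5×9 matrix over Z this has rank 4, with invariant factors (1,1,1,1).

∂_2: C_2 → C_1 sends each 2-simplex [p,q,r] to [q,r] − [p,r] + [p,q]. For instance
  ∂[0,2,3] = [2,3] − [0,3] + [0,2],
  ∂[0,1,4] = [1,4] − [0,4] + [0,1].
The 9×6 boundary matrix has rank 5 and Smith normal form diag(1,1,1,1,1).

Computing H_k = (kernel of ∂_k) / (image of ∂_{k+1}):

  H_0: rank C_0 − rank ∂_1 = 5 − 4 = 1, and the invariant factors of ∂_1 are all 1, so H_0 = Z.
  H_1: rank ker ∂_1 − rank ∂_2 = (9 − 4) − 5 = 0, and the invariant factors of ∂_2 are all 1, so H_1 = 0.
  H_2: rank ker ∂_2 − rank ∂_3 = (6 − 5) − 0 = 1, and there is no ∂_3, so H_2 = Z.

As a check, the Euler characteristic is 5 − 9 + 6 = 2, which agrees with 1 − 0 + 1 = 2.
(K is a triangulation of the 2-sphere S^2.)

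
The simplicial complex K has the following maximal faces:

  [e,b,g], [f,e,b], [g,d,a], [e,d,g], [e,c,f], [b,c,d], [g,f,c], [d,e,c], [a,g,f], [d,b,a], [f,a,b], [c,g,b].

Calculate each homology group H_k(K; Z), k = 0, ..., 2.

H_0 = Z,  H_1 = Z/2Z,  H_2 = 0.

Take the total order a < b < c < d < e < f < g on the vertex set. Then K (dimension 2) consists of the simplices:

  0-simplices (7): a, b, c, d, e, f, g
  1-simplices (18): ab, ad, af, ag, bc, bd, be, bf, bg, cd, ce, cf, cg, de, dg, ef, eg, fg
  2-simplices (12): abd, abf, adg, afg, bcd, bcg, bef, beg, cde, cef, cfg, deg

so the chain groups are C_0 ≅ Z^7, C_1 ≅ Z^18, C_2 ≅ Z^12.

Boundary ∂_1: C_1 → C_0 maps an edge to its endpoints' difference, ∂[p,q] = q − p. For instance
  ∂cd = d − c.
The resulting 7×18 matrix has rank 6, and its Smith normal form has invariant factors (1,1,1,1,1,1).

∂_2: C_2 → C_1 sends each 2-simplex [p,q,r] to [q,r] − [p,r] + [p,q]. For instance
  ∂beg = eg − bg + be,
  ∂bcg = cg − bg + bc.
The resulting 18×12 matrix has rank 12, and its Smith normal form has invariant factors (1,1,1,1,1,1,1,1,1,1,1,2).

Computing H_k = (kernel of ∂_k) / (image of ∂_{k+1}):

  H_0: rank C_0 − rank ∂_1 = 7 − 6 = 1, and the invariant factors of ∂_1 are all 1, so H_0 = Z.
  H_1: rank ker ∂_1 − rank ∂_2 = (18 − 6) − 12 = 0, and ∂_2 has invariant factor 2 > 1, so H_1 = Z/2Z.
  H_2: rank ker ∂_2 − rank ∂_3 = (12 − 12) − 0 = 0, and there is no ∂_3, so H_2 = 0.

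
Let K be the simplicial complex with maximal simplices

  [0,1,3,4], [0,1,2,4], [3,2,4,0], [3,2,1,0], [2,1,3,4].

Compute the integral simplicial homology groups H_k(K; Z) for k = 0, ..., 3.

We work with the vertex ordering 0 < 1 < 2 < 3 < 4. The simplices of K, each written with vertices in increasing order, are:

  0-simplices (5): [0], [1], [2], [3], [4]
  1-simplices (10): [0,1], [0,2], [0,3], [0,4], [1,2], [1,3], [1,4], [2,3], [2,4], [3,4]
  2-simplices (10): [0,1,2], [0,1,3], [0,1,4], [0,2,3], [0,2,4], [0,3,4], [1,2,3], [1,2,4], [1,3,4], [2,3,4]
  3-simplices (5): [0,1,2,3], [0,1,2,4], [0,1,3,4], [0,2,3,4], [1,2,3,4]

so the chain groups are C_0 ≅ Z^5, C_1 ≅ Z^10, C_2 ≅ Z^10, C_3 ≅ Z^5.

Boundary ∂_1: C_1 → C_0 sends each edge [p,q] (with p < q) to q − p. For instance
  ∂[0,1] = [1] − [0].
The 5×10 boundary matrix has rank 4 and Smith normal form diag(1,1,1,1).

∂_2: C_2 → C_1 acts by ∂[p,q,r] = [q,r] − [p,r] + [p,q]. For instance
  ∂[0,3,4] = [3,4] − [0,4] + [0,3],
  ∂[1,2,4] = [2,4] − [1,4] + [1,2].
As a 10×10 matrix over Z this has rank 6, with invariant factors (1,1,1,1,1,1).

The boundary map ∂_3: C_3 → C_2 sends each 3-simplex σ to the alternating sum Σ_i (−1)^i (σ with its i-th vertex removed). For instance
  ∂[0,1,3,4] = [1,3,4] − [0,3,4] + [0,1,4] − [0,1,3],
  ∂[0,1,2,4] = [1,2,4] − [0,2,4] + [0,1,4] − [0,1,2].
As a 10×5 matrix over Z this has rank 4, with invariant factors (1,1,1,1).

Now H_k = ker ∂_k / im ∂_{k+1}, so:

  H_0: rank C_0 − rank ∂_1 = 5 − 4 = 1, and the invariant factors of ∂_1 are all 1, so H_0 = Z.
  H_1: rank ker ∂_1 − rank ∂_2 = (10 − 4) − 6 = 0, and the invariant factors of ∂_2 are all 1, so H_1 = 0.
  H_2: rank ker ∂_2 − rank ∂_3 = (10 − 6) − 4 = 0, and the invariant factors of ∂_3 are all 1, so H_2 = 0.
  H_3: rank ker ∂_3 − rank ∂_4 = (5 − 4) − 0 = 1, and there is no ∂_4, so H_3 = Z.

(K is a triangulation of the 3-sphere S^3.)

H_0 ≅ Z,  H_1 = 0,  H_2 = 0,  H_3 ≅ Z.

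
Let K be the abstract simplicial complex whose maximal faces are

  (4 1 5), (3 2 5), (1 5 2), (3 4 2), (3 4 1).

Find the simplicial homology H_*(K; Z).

H_0 = Z,  H_1 = Z,  H_2 = 0.

Take the total order 1 < 2 < 3 < 4 < 5 on the vertex set. Then K (dimension 2) consists of the simplices:

  0-simplices (5): [1], [2], [3], [4], [5]
  1-simplices (10): [1,2], [1,3], [1,4], [1,5], [2,3], [2,4], [2,5], [3,4], [3,5], [4,5]
  2-simplices (5): [1,2,5], [1,3,4], [1,4,5], [2,3,4], [2,3,5]

giving chain groups C_0 ≅ Z^5, C_1 ≅ Z^10, C_2 ≅ Z^5.

∂_1: C_1 → C_0 maps an edge to its endpoints' difference, ∂[p,q] = q − p.
This gives a 5×10 integer matrix of rank 4; reducing to Smith normal form yields diagonal entries (1,1,1,1).

Boundary ∂_2: C_2 → C_1 maps a triangle to the signed sum of its edges. For instance
  ∂[2,3,4] = [3,4] − [2,4] + [2,3],
  ∂[1,4,5] = [4,5] − [1,5] + [1,4].
As a 10×5 matrix over Z this has rank 5, with invariant factors (1,1,1,1,1).

Reading off H_k = ker ∂_k / im ∂_{k+1}:

  H_0: rank C_0 − rank ∂_1 = 5 − 4 = 1, and the invariant factors of ∂_1 are all 1, so H_0 ≅ Z.
  H_1: rank ker ∂_1 − rank ∂_2 = (10 − 4) − 5 = 1, and the invariant factors of ∂_2 are all 1, so H_1 ≅ Z.
  H_2: rank ker ∂_2 − rank ∂_3 = (5 − 5) − 0 = 0, and there is no ∂_3, so H_2 ≅ 0.

As a check, the Euler characteristic is 5 − 10 + 5 = 0, which agrees with 1 − 1 + 0 = 0.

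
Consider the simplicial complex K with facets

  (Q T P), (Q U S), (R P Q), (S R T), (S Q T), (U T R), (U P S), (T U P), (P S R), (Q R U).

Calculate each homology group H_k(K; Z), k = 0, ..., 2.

K has 6 vertices, 15 edges, 10 triangles.
rank ∂_0 = 0, rank ∂_1 = 5 ⇒ b_0 = 6 − 0 − 5 = 1; all invariant factors of ∂_1 are 1 so no torsion. So H_0 ≅ Z.
rank ∂_1 = 5, rank ∂_2 = 10 ⇒ b_1 = 15 − 5 − 10 = 0; ∂_2 has invariant factor(s) [2] giving torsion. So H_1 ≅ Z/2.
rank ∂_2 = 10, rank ∂_3 = 0 ⇒ b_2 = 10 − 10 − 0 = 0. So H_2 ≅ 0.

H_0 ≅ Z,  H_1 ≅ Z/2,  H_2 = 0.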